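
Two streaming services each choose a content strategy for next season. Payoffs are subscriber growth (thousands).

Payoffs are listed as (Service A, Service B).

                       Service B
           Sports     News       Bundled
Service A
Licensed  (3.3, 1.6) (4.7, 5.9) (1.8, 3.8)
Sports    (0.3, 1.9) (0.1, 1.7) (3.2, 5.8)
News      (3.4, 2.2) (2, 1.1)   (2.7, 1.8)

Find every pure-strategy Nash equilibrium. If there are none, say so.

Pure-strategy Nash equilibria: (Licensed, News) and (Sports, Bundled) and (News, Sports)

Mark each player's best response to every combination of opponents' strategies; a profile where every player is best-responding is a pure Nash equilibrium.
Service A against Sports: payoffs 3.3, 0.3, 3.4 → best response News.
Service A against News: payoffs 4.7, 0.1, 2 → best response Licensed.
Service A against Bundled: payoffs 1.8, 3.2, 2.7 → best response Sports.
Service B against Licensed: payoffs 1.6, 5.9, 3.8 → best response News.
Service B against Sports: payoffs 1.9, 1.7, 5.8 → best response Bundled.
Service B against News: payoffs 2.2, 1.1, 1.8 → best response Sports.
Mutual best responses: (Licensed, News); (Sports, Bundled); (News, Sports).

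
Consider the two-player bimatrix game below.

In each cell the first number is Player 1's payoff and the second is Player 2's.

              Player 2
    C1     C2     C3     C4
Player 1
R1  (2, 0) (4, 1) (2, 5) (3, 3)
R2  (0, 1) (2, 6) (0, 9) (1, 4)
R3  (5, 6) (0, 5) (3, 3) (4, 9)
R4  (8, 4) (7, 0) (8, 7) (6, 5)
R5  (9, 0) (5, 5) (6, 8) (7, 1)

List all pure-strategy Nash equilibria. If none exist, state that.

Pure NE: (R4, C3)

(R1, C1): Player 1 can switch to R3 (2 → 5). Not NE.
(R1, C2): Player 1 can switch to R4 (4 → 7). Not NE.
(R1, C3): Player 1 can switch to R3 (2 → 3). Not NE.
(R1, C4): Player 1 can switch to R3 (3 → 4). Not NE.
(R2, C1): Player 1 can switch to R1 (0 → 2). Not NE.
(R2, C2): Player 1 can switch to R1 (2 → 4). Not NE.
(R2, C3): Player 1 can switch to R1 (0 → 2). Not NE.
(R2, C4): Player 1 can switch to R1 (1 → 3). Not NE.
(R3, C1): Player 1 can switch to R4 (5 → 8). Not NE.
(R3, C2): Player 1 can switch to R1 (0 → 4). Not NE.
(R4, C3): Player 1 gets 8, best alternative 6; Player 2 gets 7, best alternative 5. No profitable deviation — NE.
(The remaining 9 profiles each have a profitable deviation by the same check.)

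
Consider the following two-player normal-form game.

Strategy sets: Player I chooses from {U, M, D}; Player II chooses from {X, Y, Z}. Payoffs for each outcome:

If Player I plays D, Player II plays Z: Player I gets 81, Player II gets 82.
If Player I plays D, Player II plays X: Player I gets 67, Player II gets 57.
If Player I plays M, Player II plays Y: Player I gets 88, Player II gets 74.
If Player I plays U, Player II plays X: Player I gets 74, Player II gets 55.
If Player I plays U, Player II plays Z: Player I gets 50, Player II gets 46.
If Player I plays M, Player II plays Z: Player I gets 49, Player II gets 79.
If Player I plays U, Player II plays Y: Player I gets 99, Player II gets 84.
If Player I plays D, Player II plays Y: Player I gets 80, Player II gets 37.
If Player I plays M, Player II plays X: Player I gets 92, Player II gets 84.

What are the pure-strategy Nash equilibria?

The pure Nash equilibria are (U, Y), (M, X), (D, Z).

For each strategy profile, look for a profitable unilateral deviation.
(U, X): Player I can switch to M (74 → 92). Not NE.
(U, Y): Player I gets 99, best alternative 88; Player II gets 84, best alternative 55. No profitable deviation — NE.
(U, Z): Player I can switch to D (50 → 81). Not NE.
(M, X): Player I gets 92, best alternative 74; Player II gets 84, best alternative 79. No profitable deviation — NE.
(M, Y): Player I can switch to U (88 → 99). Not NE.
(M, Z): Player I can switch to U (49 → 50). Not NE.
(D, X): Player I can switch to U (67 → 74). Not NE.
(D, Y): Player I can switch to U (80 → 99). Not NE.
(D, Z): Player I gets 81, best alternative 50; Player II gets 82, best alternative 57. No profitable deviation — NE.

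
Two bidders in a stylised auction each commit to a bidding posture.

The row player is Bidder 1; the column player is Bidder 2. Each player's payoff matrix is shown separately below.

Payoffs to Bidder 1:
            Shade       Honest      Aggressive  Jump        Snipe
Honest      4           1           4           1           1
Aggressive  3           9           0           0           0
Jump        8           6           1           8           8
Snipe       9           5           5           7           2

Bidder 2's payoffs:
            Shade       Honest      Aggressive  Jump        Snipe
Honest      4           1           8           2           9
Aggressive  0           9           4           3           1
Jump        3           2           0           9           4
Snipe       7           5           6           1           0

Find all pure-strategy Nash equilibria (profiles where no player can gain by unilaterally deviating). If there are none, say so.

For each strategy profile, look for a profitable unilateral deviation.
(Honest, Shade): Bidder 1 can switch to Jump (4 → 8). Not NE.
(Honest, Honest): Bidder 1 can switch to Aggressive (1 → 9). Not NE.
(Honest, Aggressive): Bidder 1 can switch to Snipe (4 → 5). Not NE.
(Honest, Jump): Bidder 1 can switch to Jump (1 → 8). Not NE.
(Honest, Snipe): Bidder 1 can switch to Jump (1 → 8). Not NE.
(Aggressive, Shade): Bidder 1 can switch to Honest (3 → 4). Not NE.
(Aggressive, Honest): Bidder 1 gets 9, best alternative 6; Bidder 2 gets 9, best alternative 4. No profitable deviation — NE.
(Jump, Jump): Bidder 1 gets 8, best alternative 7; Bidder 2 gets 9, best alternative 4. No profitable deviation — NE.
(Snipe, Shade): Bidder 1 gets 9, best alternative 8; Bidder 2 gets 7, best alternative 6. No profitable deviation — NE.
(The remaining 11 profiles each have a profitable deviation by the same check.)

The pure Nash equilibria are (Aggressive, Honest), (Jump, Jump), (Snipe, Shade).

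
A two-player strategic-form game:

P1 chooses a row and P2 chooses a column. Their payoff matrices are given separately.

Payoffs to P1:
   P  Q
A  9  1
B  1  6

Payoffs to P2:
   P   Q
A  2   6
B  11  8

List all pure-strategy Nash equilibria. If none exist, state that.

none

(A, P): P2 can switch to Q (2 → 6). Not NE.
(A, Q): P1 can switch to B (1 → 6). Not NE.
(B, P): P1 can switch to A (1 → 9). Not NE.
(B, Q): P2 can switch to P (8 → 11). Not NE.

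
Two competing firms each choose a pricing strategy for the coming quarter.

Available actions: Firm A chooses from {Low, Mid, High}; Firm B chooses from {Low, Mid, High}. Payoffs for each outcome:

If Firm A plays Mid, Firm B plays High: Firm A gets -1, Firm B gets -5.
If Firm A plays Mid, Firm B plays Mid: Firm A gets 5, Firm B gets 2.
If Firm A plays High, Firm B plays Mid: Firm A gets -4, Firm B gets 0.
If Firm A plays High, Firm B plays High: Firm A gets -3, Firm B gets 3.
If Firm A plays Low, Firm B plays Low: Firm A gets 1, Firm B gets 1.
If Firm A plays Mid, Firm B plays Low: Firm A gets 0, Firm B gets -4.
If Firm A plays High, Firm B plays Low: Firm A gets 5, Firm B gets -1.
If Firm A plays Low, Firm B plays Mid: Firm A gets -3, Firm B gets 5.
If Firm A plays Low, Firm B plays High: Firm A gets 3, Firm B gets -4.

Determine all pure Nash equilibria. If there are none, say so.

(Mid, Mid)

(Low, Low): Firm A can switch to High (1 → 5). Not NE.
(Low, Mid): Firm A can switch to Mid (-3 → 5). Not NE.
(Low, High): Firm B can switch to Low (-4 → 1). Not NE.
(Mid, Low): Firm A can switch to Low (0 → 1). Not NE.
(Mid, Mid): Firm A gets 5, best alternative -3; Firm B gets 2, best alternative -4. No profitable deviation — NE.
(Mid, High): Firm A can switch to Low (-1 → 3). Not NE.
(High, Low): Firm B can switch to Mid (-1 → 0). Not NE.
(High, Mid): Firm A can switch to Low (-4 → -3). Not NE.
(High, High): Firm A can switch to Low (-3 → 3). Not NE.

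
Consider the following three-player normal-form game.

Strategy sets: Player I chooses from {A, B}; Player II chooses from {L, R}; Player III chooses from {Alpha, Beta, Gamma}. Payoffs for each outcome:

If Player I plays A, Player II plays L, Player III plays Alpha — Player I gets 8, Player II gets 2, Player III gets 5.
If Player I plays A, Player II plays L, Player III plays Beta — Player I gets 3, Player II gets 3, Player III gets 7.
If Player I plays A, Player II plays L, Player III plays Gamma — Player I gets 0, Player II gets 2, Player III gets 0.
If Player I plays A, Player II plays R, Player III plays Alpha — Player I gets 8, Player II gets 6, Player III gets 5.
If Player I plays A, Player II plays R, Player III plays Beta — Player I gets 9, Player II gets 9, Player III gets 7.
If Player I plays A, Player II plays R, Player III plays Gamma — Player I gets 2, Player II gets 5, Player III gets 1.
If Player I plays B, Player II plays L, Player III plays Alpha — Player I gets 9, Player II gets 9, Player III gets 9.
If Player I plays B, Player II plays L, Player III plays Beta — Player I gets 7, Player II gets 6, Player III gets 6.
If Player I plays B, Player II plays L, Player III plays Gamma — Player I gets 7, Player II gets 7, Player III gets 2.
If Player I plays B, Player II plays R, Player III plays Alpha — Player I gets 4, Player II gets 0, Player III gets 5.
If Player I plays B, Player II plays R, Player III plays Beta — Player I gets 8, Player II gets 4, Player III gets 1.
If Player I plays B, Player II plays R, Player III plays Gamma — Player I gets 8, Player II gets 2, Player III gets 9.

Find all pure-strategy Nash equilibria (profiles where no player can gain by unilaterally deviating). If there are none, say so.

The pure Nash equilibria are (A, R, Beta); (B, L, Alpha).

Player I against (L, Alpha): payoffs 8, 9 → best response B.
Player I against (L, Beta): payoffs 3, 7 → best response B.
Player I against (L, Gamma): payoffs 0, 7 → best response B.
Player I against (R, Alpha): payoffs 8, 4 → best response A.
Player I against (R, Beta): payoffs 9, 8 → best response A.
Player I against (R, Gamma): payoffs 2, 8 → best response B.
Player II against (A, Alpha): payoffs 2, 6 → best response R.
Player II against (A, Beta): payoffs 3, 9 → best response R.
Player II against (A, Gamma): payoffs 2, 5 → best response R.
Player II against (B, Alpha): payoffs 9, 0 → best response L.
Player II against (B, Beta): payoffs 6, 4 → best response L.
Player II against (B, Gamma): payoffs 7, 2 → best response L.
Player III against (A, L): payoffs 5, 7, 0 → best response Beta.
Player III against (A, R): payoffs 5, 7, 1 → best response Beta.
Player III against (B, L): payoffs 9, 6, 2 → best response Alpha.
Player III against (B, R): payoffs 5, 1, 9 → best response Gamma.
Mutual best responses: (A, R, Beta); (B, L, Alpha).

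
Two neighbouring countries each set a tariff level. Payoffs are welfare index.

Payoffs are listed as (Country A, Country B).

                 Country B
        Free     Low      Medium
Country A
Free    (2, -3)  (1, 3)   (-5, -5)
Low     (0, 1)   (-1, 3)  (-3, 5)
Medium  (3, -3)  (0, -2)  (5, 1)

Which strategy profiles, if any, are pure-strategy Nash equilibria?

The pure Nash equilibria are (Free, Low) and (Medium, Medium).

Country A against Free: payoffs 2, 0, 3 → best response Medium.
Country A against Low: payoffs 1, -1, 0 → best response Free.
Country A against Medium: payoffs -5, -3, 5 → best response Medium.
Country B against Free: payoffs -3, 3, -5 → best response Low.
Country B against Low: payoffs 1, 3, 5 → best response Medium.
Country B against Medium: payoffs -3, -2, 1 → best response Medium.
Mutual best responses: (Free, Low); (Medium, Medium).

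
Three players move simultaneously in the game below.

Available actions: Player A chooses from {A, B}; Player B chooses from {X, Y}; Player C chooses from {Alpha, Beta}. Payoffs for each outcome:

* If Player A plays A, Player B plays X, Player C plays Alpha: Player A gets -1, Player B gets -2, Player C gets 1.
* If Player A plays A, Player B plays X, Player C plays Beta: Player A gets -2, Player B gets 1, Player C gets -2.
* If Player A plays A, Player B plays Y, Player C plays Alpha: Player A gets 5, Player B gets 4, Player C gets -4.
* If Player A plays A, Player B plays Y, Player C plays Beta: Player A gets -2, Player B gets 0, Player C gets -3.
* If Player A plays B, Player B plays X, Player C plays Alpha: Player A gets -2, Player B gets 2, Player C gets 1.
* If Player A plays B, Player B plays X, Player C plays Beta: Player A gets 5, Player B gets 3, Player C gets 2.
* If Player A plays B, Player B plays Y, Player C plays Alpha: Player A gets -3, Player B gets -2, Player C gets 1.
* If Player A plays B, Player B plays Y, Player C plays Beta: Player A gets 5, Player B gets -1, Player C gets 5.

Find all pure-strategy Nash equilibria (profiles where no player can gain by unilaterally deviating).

The unique pure-strategy Nash equilibrium is (B, X, Beta).

(A, X, Alpha): Player B can switch to Y (-2 → 4). Not NE.
(A, X, Beta): Player A can switch to B (-2 → 5). Not NE.
(A, Y, Alpha): Player C can switch to Beta (-4 → -3). Not NE.
(A, Y, Beta): Player A can switch to B (-2 → 5). Not NE.
(B, X, Alpha): Player A can switch to A (-2 → -1). Not NE.
(B, X, Beta): Player A gets 5, best alternative -2; Player B gets 3, best alternative -1; Player C gets 2, best alternative 1. No profitable deviation — NE.
(B, Y, Alpha): Player A can switch to A (-3 → 5). Not NE.
(B, Y, Beta): Player B can switch to X (-1 → 3). Not NE.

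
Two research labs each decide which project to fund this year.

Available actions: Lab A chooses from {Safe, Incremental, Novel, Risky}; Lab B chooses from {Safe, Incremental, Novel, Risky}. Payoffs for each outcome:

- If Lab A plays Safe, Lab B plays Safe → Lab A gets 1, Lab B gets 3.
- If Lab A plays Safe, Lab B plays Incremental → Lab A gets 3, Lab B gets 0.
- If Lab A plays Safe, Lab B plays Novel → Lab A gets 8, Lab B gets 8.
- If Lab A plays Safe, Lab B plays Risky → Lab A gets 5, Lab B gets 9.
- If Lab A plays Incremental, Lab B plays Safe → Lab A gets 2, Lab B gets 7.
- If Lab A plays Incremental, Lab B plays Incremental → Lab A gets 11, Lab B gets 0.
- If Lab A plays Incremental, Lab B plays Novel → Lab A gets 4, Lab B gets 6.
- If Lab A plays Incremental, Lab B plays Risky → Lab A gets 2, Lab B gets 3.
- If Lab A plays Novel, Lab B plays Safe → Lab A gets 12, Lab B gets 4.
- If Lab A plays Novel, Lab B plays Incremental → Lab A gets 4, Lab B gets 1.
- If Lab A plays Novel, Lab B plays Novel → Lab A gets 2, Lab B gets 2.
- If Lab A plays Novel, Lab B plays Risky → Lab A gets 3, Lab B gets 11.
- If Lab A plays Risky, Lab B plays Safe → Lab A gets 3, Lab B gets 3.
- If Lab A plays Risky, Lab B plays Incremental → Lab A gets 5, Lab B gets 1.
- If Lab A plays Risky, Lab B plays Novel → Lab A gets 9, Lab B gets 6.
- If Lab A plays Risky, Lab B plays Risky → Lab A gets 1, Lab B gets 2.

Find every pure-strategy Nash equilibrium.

Lab A against Safe: payoffs 1, 2, 12, 3 → best response Novel.
Lab A against Incremental: payoffs 3, 11, 4, 5 → best response Incremental.
Lab A against Novel: payoffs 8, 4, 2, 9 → best response Risky.
Lab A against Risky: payoffs 5, 2, 3, 1 → best response Safe.
Lab B against Safe: payoffs 3, 0, 8, 9 → best response Risky.
Lab B against Incremental: payoffs 7, 0, 6, 3 → best response Safe.
Lab B against Novel: payoffs 4, 1, 2, 11 → best response Risky.
Lab B against Risky: payoffs 3, 1, 6, 2 → best response Novel.
Mutual best responses: (Safe, Risky); (Risky, Novel).

(Safe, Risky), (Risky, Novel)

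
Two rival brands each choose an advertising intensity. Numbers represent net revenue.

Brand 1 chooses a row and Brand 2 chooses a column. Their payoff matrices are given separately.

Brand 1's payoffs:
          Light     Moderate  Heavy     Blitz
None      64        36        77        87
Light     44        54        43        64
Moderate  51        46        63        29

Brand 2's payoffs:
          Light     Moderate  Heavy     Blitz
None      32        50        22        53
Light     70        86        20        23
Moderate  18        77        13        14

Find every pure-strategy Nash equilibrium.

The pure Nash equilibria are (None, Blitz); (Light, Moderate).

Brand 1 against Light: payoffs 64, 44, 51 → best response None.
Brand 1 against Moderate: payoffs 36, 54, 46 → best response Light.
Brand 1 against Heavy: payoffs 77, 43, 63 → best response None.
Brand 1 against Blitz: payoffs 87, 64, 29 → best response None.
Brand 2 against None: payoffs 32, 50, 22, 53 → best response Blitz.
Brand 2 against Light: payoffs 70, 86, 20, 23 → best response Moderate.
Brand 2 against Moderate: payoffs 18, 77, 13, 14 → best response Moderate.
Mutual best responses: (None, Blitz); (Light, Moderate).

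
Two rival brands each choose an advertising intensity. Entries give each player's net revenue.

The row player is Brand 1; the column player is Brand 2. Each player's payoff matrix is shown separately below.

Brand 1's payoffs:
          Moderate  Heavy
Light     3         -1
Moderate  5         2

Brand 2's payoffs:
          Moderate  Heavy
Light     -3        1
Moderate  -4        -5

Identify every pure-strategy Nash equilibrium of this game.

Brand 1 against Moderate: payoffs 3, 5 → best response Moderate.
Brand 1 against Heavy: payoffs -1, 2 → best response Moderate.
Brand 2 against Light: payoffs -3, 1 → best response Heavy.
Brand 2 against Moderate: payoffs -4, -5 → best response Moderate.
Mutual best responses: (Moderate, Moderate).

The unique pure-strategy Nash equilibrium is (Moderate, Moderate).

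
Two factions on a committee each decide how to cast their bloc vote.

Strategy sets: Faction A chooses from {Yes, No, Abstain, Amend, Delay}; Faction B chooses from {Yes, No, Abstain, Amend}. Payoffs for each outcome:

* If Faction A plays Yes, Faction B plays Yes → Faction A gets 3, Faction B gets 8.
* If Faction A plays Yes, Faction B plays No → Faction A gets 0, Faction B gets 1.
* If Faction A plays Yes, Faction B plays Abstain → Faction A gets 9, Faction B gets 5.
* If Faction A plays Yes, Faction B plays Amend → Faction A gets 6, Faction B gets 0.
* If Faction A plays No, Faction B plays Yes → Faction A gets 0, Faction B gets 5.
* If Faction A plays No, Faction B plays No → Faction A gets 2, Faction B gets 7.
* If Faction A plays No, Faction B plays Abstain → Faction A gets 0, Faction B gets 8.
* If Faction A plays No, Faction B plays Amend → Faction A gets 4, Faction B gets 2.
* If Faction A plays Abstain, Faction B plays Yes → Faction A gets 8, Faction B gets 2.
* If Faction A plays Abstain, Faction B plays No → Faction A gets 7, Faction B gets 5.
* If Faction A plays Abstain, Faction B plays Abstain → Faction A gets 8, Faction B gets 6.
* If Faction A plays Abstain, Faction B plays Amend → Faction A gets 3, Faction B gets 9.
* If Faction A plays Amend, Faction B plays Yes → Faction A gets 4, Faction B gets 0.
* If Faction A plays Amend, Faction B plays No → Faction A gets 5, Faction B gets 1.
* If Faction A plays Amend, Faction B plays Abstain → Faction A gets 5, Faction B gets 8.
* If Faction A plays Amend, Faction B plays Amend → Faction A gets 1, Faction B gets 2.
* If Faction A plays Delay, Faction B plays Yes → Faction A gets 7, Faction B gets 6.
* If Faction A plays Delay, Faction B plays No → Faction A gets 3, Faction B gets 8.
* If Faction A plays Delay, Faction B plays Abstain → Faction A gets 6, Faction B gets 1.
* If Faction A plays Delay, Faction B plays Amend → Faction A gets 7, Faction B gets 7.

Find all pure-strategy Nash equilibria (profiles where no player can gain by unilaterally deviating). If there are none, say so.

Faction A against Yes: payoffs 3, 0, 8, 4, 7 → best response Abstain.
Faction A against No: payoffs 0, 2, 7, 5, 3 → best response Abstain.
Faction A against Abstain: payoffs 9, 0, 8, 5, 6 → best response Yes.
Faction A against Amend: payoffs 6, 4, 3, 1, 7 → best response Delay.
Faction B against Yes: payoffs 8, 1, 5, 0 → best response Yes.
Faction B against No: payoffs 5, 7, 8, 2 → best response Abstain.
Faction B against Abstain: payoffs 2, 5, 6, 9 → best response Amend.
Faction B against Amend: payoffs 0, 1, 8, 2 → best response Abstain.
Faction B against Delay: payoffs 6, 8, 1, 7 → best response No.
No profile is a mutual best response for all players.

There is no pure-strategy Nash equilibrium.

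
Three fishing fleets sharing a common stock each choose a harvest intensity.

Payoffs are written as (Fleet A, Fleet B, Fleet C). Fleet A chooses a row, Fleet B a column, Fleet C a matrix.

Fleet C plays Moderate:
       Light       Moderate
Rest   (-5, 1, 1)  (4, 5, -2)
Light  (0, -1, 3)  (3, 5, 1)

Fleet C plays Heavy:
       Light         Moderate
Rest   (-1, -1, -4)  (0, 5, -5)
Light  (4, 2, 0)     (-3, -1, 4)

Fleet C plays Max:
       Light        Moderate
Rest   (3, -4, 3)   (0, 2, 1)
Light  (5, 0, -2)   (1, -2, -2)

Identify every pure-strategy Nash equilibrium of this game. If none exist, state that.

Mark each player's best response to every combination of opponents' strategies; a profile where every player is best-responding is a pure Nash equilibrium.
Fleet A against (Light, Moderate): payoffs -5, 0 → best response Light.
Fleet A against (Light, Heavy): payoffs -1, 4 → best response Light.
Fleet A against (Light, Max): payoffs 3, 5 → best response Light.
Fleet A against (Moderate, Moderate): payoffs 4, 3 → best response Rest.
Fleet A against (Moderate, Heavy): payoffs 0, -3 → best response Rest.
Fleet A against (Moderate, Max): payoffs 0, 1 → best response Light.
Fleet B against (Rest, Moderate): payoffs 1, 5 → best response Moderate.
Fleet B against (Rest, Heavy): payoffs -1, 5 → best response Moderate.
Fleet B against (Rest, Max): payoffs -4, 2 → best response Moderate.
Fleet B against (Light, Moderate): payoffs -1, 5 → best response Moderate.
Fleet B against (Light, Heavy): payoffs 2, -1 → best response Light.
Fleet B against (Light, Max): payoffs 0, -2 → best response Light.
Fleet C against (Rest, Light): payoffs 1, -4, 3 → best response Max.
Fleet C against (Rest, Moderate): payoffs -2, -5, 1 → best response Max.
Fleet C against (Light, Light): payoffs 3, 0, -2 → best response Moderate.
Fleet C against (Light, Moderate): payoffs 1, 4, -2 → best response Heavy.
No profile is a mutual best response for all players.

There is no pure-strategy Nash equilibrium.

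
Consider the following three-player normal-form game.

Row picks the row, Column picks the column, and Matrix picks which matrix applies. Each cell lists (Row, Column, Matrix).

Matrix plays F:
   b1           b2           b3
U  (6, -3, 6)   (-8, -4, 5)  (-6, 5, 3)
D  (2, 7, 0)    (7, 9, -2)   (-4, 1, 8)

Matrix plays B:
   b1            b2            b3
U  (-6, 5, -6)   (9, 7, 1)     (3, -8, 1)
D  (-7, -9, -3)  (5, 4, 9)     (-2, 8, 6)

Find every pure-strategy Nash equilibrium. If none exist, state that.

For each player, find the best response to each opponent profile; mutual best responses are the pure NE.
Row against (b1, F): payoffs 6, 2 → best response U.
Row against (b1, B): payoffs -6, -7 → best response U.
Row against (b2, F): payoffs -8, 7 → best response D.
Row against (b2, B): payoffs 9, 5 → best response U.
Row against (b3, F): payoffs -6, -4 → best response D.
Row against (b3, B): payoffs 3, -2 → best response U.
Column against (U, F): payoffs -3, -4, 5 → best response b3.
Column against (U, B): payoffs 5, 7, -8 → best response b2.
Column against (D, F): payoffs 7, 9, 1 → best response b2.
Column against (D, B): payoffs -9, 4, 8 → best response b3.
Matrix against (U, b1): payoffs 6, -6 → best response F.
Matrix against (U, b2): payoffs 5, 1 → best response F.
Matrix against (U, b3): payoffs 3, 1 → best response F.
Matrix against (D, b1): payoffs 0, -3 → best response F.
Matrix against (D, b2): payoffs -2, 9 → best response B.
Matrix against (D, b3): payoffs 8, 6 → best response F.
No profile is a mutual best response for all players.

This game has no pure Nash equilibrium.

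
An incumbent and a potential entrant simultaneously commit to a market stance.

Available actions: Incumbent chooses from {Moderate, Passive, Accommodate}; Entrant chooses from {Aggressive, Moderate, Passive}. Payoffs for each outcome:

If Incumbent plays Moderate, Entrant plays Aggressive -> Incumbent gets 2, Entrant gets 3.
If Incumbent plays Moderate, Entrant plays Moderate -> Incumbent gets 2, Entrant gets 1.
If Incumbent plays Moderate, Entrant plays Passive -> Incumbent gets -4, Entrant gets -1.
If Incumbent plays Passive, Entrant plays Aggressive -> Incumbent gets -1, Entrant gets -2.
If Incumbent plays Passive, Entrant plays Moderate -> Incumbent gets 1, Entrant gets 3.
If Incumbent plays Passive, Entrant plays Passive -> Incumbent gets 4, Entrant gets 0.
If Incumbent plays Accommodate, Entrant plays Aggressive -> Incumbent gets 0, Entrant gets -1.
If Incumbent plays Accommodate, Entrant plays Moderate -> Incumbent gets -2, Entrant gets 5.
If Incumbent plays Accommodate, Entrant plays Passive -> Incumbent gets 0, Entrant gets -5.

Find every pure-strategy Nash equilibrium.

The unique pure-strategy Nash equilibrium is (Moderate, Aggressive).

For each player, find the best response to each opponent profile; mutual best responses are the pure NE.
Incumbent against Aggressive: payoffs 2, -1, 0 → best response Moderate.
Incumbent against Moderate: payoffs 2, 1, -2 → best response Moderate.
Incumbent against Passive: payoffs -4, 4, 0 → best response Passive.
Entrant against Moderate: payoffs 3, 1, -1 → best response Aggressive.
Entrant against Passive: payoffs -2, 3, 0 → best response Moderate.
Entrant against Accommodate: payoffs -1, 5, -5 → best response Moderate.
Mutual best responses: (Moderate, Aggressive).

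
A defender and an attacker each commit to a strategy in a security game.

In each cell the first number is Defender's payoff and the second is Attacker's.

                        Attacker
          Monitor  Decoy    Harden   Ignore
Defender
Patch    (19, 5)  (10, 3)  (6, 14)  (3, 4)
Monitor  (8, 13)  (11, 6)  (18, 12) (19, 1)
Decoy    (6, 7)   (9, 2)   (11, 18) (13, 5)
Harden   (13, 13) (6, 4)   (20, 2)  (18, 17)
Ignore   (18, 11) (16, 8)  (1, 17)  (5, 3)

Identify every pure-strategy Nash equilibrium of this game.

This game has no pure Nash equilibrium.

Check each profile: it is a Nash equilibrium iff no player can strictly gain by switching unilaterally.
(Patch, Monitor): Attacker can switch to Harden (5 → 14). Not NE.
(Patch, Decoy): Defender can switch to Monitor (10 → 11). Not NE.
(Patch, Harden): Defender can switch to Monitor (6 → 18). Not NE.
(Patch, Ignore): Defender can switch to Monitor (3 → 19). Not NE.
(Monitor, Monitor): Defender can switch to Patch (8 → 19). Not NE.
(Monitor, Decoy): Defender can switch to Ignore (11 → 16). Not NE.
(Monitor, Harden): Defender can switch to Harden (18 → 20). Not NE.
(Monitor, Ignore): Attacker can switch to Monitor (1 → 13). Not NE.
(Decoy, Monitor): Defender can switch to Patch (6 → 19). Not NE.
(Decoy, Decoy): Defender can switch to Patch (9 → 10). Not NE.
(The remaining 10 profiles each have a profitable deviation by the same check.)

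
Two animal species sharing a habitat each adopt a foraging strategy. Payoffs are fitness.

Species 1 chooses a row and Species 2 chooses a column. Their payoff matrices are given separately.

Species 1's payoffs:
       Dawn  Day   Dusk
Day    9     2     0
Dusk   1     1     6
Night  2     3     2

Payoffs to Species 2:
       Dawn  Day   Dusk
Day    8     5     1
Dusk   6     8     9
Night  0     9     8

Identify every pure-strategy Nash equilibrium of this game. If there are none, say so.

Pure-strategy Nash equilibria: (Day, Dawn), (Dusk, Dusk), (Night, Day)

(Day, Dawn): Species 1 gets 9, best alternative 2; Species 2 gets 8, best alternative 5. No profitable deviation — NE.
(Day, Day): Species 1 can switch to Night (2 → 3). Not NE.
(Day, Dusk): Species 1 can switch to Dusk (0 → 6). Not NE.
(Dusk, Dawn): Species 1 can switch to Day (1 → 9). Not NE.
(Dusk, Day): Species 1 can switch to Day (1 → 2). Not NE.
(Dusk, Dusk): Species 1 gets 6, best alternative 2; Species 2 gets 9, best alternative 8. No profitable deviation — NE.
(Night, Dawn): Species 1 can switch to Day (2 → 9). Not NE.
(Night, Day): Species 1 gets 3, best alternative 2; Species 2 gets 9, best alternative 8. No profitable deviation — NE.
(Night, Dusk): Species 1 can switch to Dusk (2 → 6). Not NE.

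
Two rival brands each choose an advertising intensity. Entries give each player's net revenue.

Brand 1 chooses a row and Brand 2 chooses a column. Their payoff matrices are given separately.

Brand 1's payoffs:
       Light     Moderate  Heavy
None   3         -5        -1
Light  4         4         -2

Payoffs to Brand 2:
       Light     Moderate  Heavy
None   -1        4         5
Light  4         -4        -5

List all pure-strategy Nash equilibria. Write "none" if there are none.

Pure-strategy Nash equilibria: (None, Heavy); (Light, Light)

For each player, find the best response to each opponent profile; mutual best responses are the pure NE.
Brand 1 against Light: payoffs 3, 4 → best response Light.
Brand 1 against Moderate: payoffs -5, 4 → best response Light.
Brand 1 against Heavy: payoffs -1, -2 → best response None.
Brand 2 against None: payoffs -1, 4, 5 → best response Heavy.
Brand 2 against Light: payoffs 4, -4, -5 → best response Light.
Mutual best responses: (None, Heavy); (Light, Light).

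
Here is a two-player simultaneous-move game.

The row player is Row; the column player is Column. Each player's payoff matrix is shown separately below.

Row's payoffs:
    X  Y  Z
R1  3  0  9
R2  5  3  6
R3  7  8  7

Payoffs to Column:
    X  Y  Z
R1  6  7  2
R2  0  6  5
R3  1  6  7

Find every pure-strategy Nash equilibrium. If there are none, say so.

This game has no pure Nash equilibrium.

Check each profile: it is a Nash equilibrium iff no player can strictly gain by switching unilaterally.
(R1, X): Row can switch to R2 (3 → 5). Not NE.
(R1, Y): Row can switch to R2 (0 → 3). Not NE.
(R1, Z): Column can switch to X (2 → 6). Not NE.
(R2, X): Row can switch to R3 (5 → 7). Not NE.
(R2, Y): Row can switch to R3 (3 → 8). Not NE.
(R2, Z): Row can switch to R1 (6 → 9). Not NE.
(The remaining 3 profiles each have a profitable deviation by the same check.)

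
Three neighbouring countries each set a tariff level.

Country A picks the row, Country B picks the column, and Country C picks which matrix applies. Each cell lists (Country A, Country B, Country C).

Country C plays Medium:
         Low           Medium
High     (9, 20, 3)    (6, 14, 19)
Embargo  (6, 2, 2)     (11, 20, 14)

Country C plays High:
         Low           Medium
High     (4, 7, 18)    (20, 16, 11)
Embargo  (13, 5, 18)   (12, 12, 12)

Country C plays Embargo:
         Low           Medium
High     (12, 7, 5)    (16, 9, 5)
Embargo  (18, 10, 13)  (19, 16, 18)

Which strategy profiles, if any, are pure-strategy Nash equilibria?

Country A against (Low, Medium): payoffs 9, 6 → best response High.
Country A against (Low, High): payoffs 4, 13 → best response Embargo.
Country A against (Low, Embargo): payoffs 12, 18 → best response Embargo.
Country A against (Medium, Medium): payoffs 6, 11 → best response Embargo.
Country A against (Medium, High): payoffs 20, 12 → best response High.
Country A against (Medium, Embargo): payoffs 16, 19 → best response Embargo.
Country B against (High, Medium): payoffs 20, 14 → best response Low.
Country B against (High, High): payoffs 7, 16 → best response Medium.
Country B against (High, Embargo): payoffs 7, 9 → best response Medium.
Country B against (Embargo, Medium): payoffs 2, 20 → best response Medium.
Country B against (Embargo, High): payoffs 5, 12 → best response Medium.
Country B against (Embargo, Embargo): payoffs 10, 16 → best response Medium.
Country C against (High, Low): payoffs 3, 18, 5 → best response High.
Country C against (High, Medium): payoffs 19, 11, 5 → best response Medium.
Country C against (Embargo, Low): payoffs 2, 18, 13 → best response High.
Country C against (Embargo, Medium): payoffs 14, 12, 18 → best response Embargo.
Mutual best responses: (Embargo, Medium, Embargo).

(Embargo, Medium, Embargo)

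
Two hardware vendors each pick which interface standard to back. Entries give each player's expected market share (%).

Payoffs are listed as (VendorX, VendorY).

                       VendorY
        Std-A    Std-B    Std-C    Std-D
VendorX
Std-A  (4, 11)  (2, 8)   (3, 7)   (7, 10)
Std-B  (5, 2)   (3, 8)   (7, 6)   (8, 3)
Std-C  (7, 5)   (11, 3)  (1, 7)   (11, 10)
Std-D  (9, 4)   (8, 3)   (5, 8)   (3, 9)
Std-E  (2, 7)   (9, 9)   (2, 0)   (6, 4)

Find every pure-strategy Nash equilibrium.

(Std-A, Std-A): VendorX can switch to Std-B (4 → 5). Not NE.
(Std-A, Std-B): VendorX can switch to Std-B (2 → 3). Not NE.
(Std-A, Std-C): VendorX can switch to Std-B (3 → 7). Not NE.
(Std-A, Std-D): VendorX can switch to Std-B (7 → 8). Not NE.
(Std-B, Std-A): VendorX can switch to Std-C (5 → 7). Not NE.
(Std-B, Std-B): VendorX can switch to Std-C (3 → 11). Not NE.
(Std-B, Std-C): VendorY can switch to Std-B (6 → 8). Not NE.
(Std-B, Std-D): VendorX can switch to Std-C (8 → 11). Not NE.
(Std-C, Std-A): VendorX can switch to Std-D (7 → 9). Not NE.
(Std-C, Std-B): VendorY can switch to Std-A (3 → 5). Not NE.
(Std-C, Std-D): VendorX gets 11, best alternative 8; VendorY gets 10, best alternative 7. No profitable deviation — NE.
(The remaining 9 profiles each have a profitable deviation by the same check.)

(Std-C, Std-D)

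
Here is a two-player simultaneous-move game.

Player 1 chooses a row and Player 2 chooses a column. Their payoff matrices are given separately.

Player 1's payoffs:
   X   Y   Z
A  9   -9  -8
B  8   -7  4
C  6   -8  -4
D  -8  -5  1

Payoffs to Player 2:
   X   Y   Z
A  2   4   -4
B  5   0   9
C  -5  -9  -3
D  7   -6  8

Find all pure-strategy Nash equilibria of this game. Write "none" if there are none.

(B, Z)

Mark each player's best response to every combination of opponents' strategies; a profile where every player is best-responding is a pure Nash equilibrium.
Player 1 against X: payoffs 9, 8, 6, -8 → best response A.
Player 1 against Y: payoffs -9, -7, -8, -5 → best response D.
Player 1 against Z: payoffs -8, 4, -4, 1 → best response B.
Player 2 against A: payoffs 2, 4, -4 → best response Y.
Player 2 against B: payoffs 5, 0, 9 → best response Z.
Player 2 against C: payoffs -5, -9, -3 → best response Z.
Player 2 against D: payoffs 7, -6, 8 → best response Z.
Mutual best responses: (B, Z).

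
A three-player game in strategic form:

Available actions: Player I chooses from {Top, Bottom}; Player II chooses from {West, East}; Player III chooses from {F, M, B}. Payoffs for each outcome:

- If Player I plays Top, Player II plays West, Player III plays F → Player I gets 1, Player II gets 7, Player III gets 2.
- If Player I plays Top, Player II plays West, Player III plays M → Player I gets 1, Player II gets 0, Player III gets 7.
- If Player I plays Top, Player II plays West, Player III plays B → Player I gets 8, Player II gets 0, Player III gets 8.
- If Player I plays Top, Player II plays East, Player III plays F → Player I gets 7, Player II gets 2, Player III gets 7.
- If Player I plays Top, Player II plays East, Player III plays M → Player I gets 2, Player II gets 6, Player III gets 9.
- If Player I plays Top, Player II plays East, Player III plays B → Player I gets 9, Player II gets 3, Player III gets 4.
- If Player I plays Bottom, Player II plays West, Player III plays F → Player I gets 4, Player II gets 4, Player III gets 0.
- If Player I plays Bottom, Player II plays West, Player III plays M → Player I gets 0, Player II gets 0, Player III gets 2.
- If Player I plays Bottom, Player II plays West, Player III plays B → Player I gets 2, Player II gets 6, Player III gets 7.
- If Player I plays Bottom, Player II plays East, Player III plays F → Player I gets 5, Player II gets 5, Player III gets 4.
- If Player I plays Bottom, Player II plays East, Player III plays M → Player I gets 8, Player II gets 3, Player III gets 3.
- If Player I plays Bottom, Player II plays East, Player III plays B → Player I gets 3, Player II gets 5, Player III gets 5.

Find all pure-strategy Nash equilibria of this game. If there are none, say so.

There is no pure-strategy Nash equilibrium.

(Top, West, F): Player I can switch to Bottom (1 → 4). Not NE.
(Top, West, M): Player II can switch to East (0 → 6). Not NE.
(Top, West, B): Player II can switch to East (0 → 3). Not NE.
(Top, East, F): Player II can switch to West (2 → 7). Not NE.
(Top, East, M): Player I can switch to Bottom (2 → 8). Not NE.
(Top, East, B): Player III can switch to F (4 → 7). Not NE.
(Bottom, West, F): Player II can switch to East (4 → 5). Not NE.
(Bottom, West, M): Player I can switch to Top (0 → 1). Not NE.
(The remaining 4 profiles each have a profitable deviation by the same check.)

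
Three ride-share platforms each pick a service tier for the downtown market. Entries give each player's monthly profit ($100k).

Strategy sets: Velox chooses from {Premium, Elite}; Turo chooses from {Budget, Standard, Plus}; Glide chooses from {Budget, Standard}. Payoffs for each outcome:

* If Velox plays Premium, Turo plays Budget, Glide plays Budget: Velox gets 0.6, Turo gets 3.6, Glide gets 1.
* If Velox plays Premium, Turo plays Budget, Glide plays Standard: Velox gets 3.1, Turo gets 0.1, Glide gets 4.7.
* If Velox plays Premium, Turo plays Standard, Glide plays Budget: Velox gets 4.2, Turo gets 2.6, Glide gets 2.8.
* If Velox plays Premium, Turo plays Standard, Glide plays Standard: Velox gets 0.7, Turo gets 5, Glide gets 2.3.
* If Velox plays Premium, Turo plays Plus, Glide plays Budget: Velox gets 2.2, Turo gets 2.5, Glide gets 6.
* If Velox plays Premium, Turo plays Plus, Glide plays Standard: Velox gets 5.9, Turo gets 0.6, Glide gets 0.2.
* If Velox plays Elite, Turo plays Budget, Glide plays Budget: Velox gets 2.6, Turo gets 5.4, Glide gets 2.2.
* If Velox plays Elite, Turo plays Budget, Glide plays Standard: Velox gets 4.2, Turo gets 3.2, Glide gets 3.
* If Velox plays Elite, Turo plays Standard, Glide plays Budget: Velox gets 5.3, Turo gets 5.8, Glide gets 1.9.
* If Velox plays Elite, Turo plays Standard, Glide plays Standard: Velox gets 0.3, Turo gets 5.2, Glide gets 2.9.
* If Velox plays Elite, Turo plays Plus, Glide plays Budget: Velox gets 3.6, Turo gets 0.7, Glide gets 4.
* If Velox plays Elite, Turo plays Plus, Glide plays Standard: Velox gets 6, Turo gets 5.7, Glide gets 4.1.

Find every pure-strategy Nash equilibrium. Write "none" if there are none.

The unique pure-strategy Nash equilibrium is (Elite, Plus, Standard).

Velox against (Budget, Budget): payoffs 0.6, 2.6 → best response Elite.
Velox against (Budget, Standard): payoffs 3.1, 4.2 → best response Elite.
Velox against (Standard, Budget): payoffs 4.2, 5.3 → best response Elite.
Velox against (Standard, Standard): payoffs 0.7, 0.3 → best response Premium.
Velox against (Plus, Budget): payoffs 2.2, 3.6 → best response Elite.
Velox against (Plus, Standard): payoffs 5.9, 6 → best response Elite.
Turo against (Premium, Budget): payoffs 3.6, 2.6, 2.5 → best response Budget.
Turo against (Premium, Standard): payoffs 0.1, 5, 0.6 → best response Standard.
Turo against (Elite, Budget): payoffs 5.4, 5.8, 0.7 → best response Standard.
Turo against (Elite, Standard): payoffs 3.2, 5.2, 5.7 → best response Plus.
Glide against (Premium, Budget): payoffs 1, 4.7 → best response Standard.
Glide against (Premium, Standard): payoffs 2.8, 2.3 → best response Budget.
Glide against (Premium, Plus): payoffs 6, 0.2 → best response Budget.
Glide against (Elite, Budget): payoffs 2.2, 3 → best response Standard.
Glide against (Elite, Standard): payoffs 1.9, 2.9 → best response Standard.
Glide against (Elite, Plus): payoffs 4, 4.1 → best response Standard.
Mutual best responses: (Elite, Plus, Standard).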